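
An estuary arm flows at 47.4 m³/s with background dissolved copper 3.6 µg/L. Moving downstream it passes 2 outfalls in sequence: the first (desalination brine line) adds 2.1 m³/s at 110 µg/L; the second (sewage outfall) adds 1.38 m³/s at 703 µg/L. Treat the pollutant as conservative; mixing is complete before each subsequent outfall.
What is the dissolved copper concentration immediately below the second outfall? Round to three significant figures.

Below outfall 1: Q → 49.50 m³/s, C = (47.40·3.600 + 2.100·110.0)/49.50 = 8.114 µg/L.
Below outfall 2: Q → 50.88 m³/s, C = (49.50·8.114 + 1.380·703.0)/50.88 = 26.96 µg/L.

27.0 µg/L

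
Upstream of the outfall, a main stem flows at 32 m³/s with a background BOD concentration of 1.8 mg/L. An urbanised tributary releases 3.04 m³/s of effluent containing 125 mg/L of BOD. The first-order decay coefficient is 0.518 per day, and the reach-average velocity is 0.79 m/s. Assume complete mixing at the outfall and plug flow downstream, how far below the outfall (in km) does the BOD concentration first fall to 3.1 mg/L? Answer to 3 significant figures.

After mixing, C = (32.00·1.800 + 3.040·125.0) / 35.04 = 437.6/35.04 = 12.49 mg/L.
Set 12.49·exp(−k·t) = 3.1 → t = ln(12.49/3.1)/k = 232400 s = 64.56 h.
Distance = v·t = 0.79·232400 = 183600 m = 183.6 km.

184 km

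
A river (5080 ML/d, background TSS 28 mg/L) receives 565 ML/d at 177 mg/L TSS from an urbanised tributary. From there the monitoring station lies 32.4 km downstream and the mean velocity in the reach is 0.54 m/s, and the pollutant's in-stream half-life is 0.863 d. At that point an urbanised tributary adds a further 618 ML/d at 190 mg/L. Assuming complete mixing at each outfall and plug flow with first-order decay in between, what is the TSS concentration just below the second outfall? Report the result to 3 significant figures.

Mass balance: C = (5080·28.00 + 565.0·177.0) / 5645 = 242200/5645 = 42.91 mg/L; combined flow 5645 ML/d.
Travel time t = 32.4·1000 / 0.54 = 60000 s = 16.67 h.
Half-life 0.863 d → k = ln 2 / 0.863 = 0.8032 d⁻¹.
First-order decay: C = 42.91·exp(−k·t) = 42.91·0.5725 = 24.57 mg/L.
Second outfall: C = (5645·24.57 + 618.0·190.0)/6263 = 40.89 mg/L.

40.9 mg/L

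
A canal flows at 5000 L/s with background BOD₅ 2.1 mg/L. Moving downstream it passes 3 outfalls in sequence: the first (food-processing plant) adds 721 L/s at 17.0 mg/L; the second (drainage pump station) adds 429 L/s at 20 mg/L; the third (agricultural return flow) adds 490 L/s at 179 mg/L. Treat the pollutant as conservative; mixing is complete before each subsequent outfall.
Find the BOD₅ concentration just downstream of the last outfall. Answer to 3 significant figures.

17.9 mg/L

Below outfall 1: Q → 5721 L/s, C = (5000·2.100 + 721.0·17.00)/5721 = 3.978 mg/L.
Below outfall 2: Q → 6150 L/s, C = (5721·3.978 + 429.0·20.00)/6150 = 5.095 mg/L.
Below outfall 3: Q → 6640 L/s, C = (6150·5.095 + 490.0·179.0)/6640 = 17.93 mg/L.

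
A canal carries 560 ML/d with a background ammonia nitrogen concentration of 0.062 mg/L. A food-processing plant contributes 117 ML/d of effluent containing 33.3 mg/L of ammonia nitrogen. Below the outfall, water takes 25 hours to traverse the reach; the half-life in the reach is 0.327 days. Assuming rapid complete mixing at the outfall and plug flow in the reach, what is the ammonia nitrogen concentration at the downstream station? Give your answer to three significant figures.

0.638 mg/L

Conservation of mass: C = (560.0·0.06200 + 117.0·33.30) / 677.0 = 3931/677.0 = 5.806 mg/L.
Half-life 0.327 d → k = ln 2 / 0.327 = 2.120 d⁻¹.
Decay over the reach: 5.806·exp(−kt) = 5.806·0.1099 = 0.6382 mg/L.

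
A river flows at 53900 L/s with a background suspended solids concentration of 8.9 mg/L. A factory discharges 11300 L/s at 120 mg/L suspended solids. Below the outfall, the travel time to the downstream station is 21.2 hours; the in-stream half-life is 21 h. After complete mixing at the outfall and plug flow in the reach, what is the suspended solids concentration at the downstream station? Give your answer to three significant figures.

Flow-weighted average: C = (53900·8.900 + 11300·120.0) / 65200 = 1836000/65200 = 28.16 mg/L.
Half-life 21 h → k = ln 2 / 21 = 0.03301 h⁻¹ = 0.7922 d⁻¹.
Applying C = C₀e^(−kt): 28.16 × 0.4967 = 13.98 mg/L.

14.0 mg/L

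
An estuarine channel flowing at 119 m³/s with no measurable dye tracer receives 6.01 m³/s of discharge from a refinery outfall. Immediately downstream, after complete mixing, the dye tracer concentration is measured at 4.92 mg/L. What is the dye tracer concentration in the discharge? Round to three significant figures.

Mass balance: 119.0·0 + 6.010·Cₑ = 125.0·4.920
→ Cₑ = (125.0·4.920 − 119.0·0) / 6.010 = 102.3 mg/L.

102 mg/L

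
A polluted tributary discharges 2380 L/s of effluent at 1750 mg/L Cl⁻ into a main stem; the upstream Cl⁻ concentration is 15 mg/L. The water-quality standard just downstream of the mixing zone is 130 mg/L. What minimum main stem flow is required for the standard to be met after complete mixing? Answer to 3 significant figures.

33500 L/s

Set C_mix = 130: (Q·15.00 + 2380·1750) / (Q + 2380) = 130
→ Q = 2380·(1750 − 130)/(130 − 15.00) = 33530 L/s.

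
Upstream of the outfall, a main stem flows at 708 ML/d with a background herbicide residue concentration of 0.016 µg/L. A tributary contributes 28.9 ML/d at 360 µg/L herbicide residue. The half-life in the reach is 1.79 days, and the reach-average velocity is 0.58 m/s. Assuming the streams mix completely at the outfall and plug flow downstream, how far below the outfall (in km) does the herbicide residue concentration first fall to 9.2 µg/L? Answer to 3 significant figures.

Flow-weighted average: C = (708.0·0.01600 + 28.90·360.0) / 736.9 = 10420/736.9 = 14.13 µg/L.
Half-life 1.79 d → k = ln 2 / 1.79 = 0.3872 d⁻¹.
Set 14.13·exp(−k·t) = 9.2 → t = ln(14.13/9.2)/k = 95800 s = 26.61 h.
Distance = v·t = 0.58·95800 = 55570 m = 55.57 km.

55.6 km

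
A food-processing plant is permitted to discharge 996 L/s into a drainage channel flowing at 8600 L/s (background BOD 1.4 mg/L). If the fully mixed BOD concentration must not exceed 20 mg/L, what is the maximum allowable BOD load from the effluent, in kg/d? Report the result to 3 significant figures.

15500 kg/d

Mass balance at the limit: 8600·1.400 + 996.0·Cₑ = 9596·20 → Cₑ = 180.6 mg/L.
996.0 L/s = 0.9960 m³/s. Load = 0.9960 m³/s × 180.6 g/m³ × 86 400 s/d = 15540 kg/d.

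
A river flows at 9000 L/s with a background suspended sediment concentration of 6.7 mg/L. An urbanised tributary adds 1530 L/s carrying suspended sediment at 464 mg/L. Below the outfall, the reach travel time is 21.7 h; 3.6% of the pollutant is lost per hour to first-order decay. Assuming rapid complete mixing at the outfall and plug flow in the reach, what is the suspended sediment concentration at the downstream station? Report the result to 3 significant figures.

33.0 mg/L

Conservation of mass: C = (9000·6.700 + 1530·464.0) / 10530 = 770200/10530 = 73.15 mg/L.
3.6%/h lost → k = −ln(1 − 0.036) = 0.03666 h⁻¹.
Decay over the reach: 73.15·exp(−kt) = 73.15·0.4513 = 33.01 mg/L.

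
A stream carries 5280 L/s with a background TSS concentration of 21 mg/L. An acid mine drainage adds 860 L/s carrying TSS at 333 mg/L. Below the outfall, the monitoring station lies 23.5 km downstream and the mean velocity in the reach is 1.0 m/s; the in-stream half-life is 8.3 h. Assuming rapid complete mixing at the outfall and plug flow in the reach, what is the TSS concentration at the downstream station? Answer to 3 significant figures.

37.5 mg/L

Mass balance: C = (5280·21.00 + 860.0·333.0) / 6140 = 397300/6140 = 64.70 mg/L.
Travel time t = 23.5·1000 / 1.0 = 23500 s = 6.528 h.
Half-life 8.3 h → k = ln 2 / 8.3 = 0.08351 h⁻¹ = 2.004 d⁻¹.
Decay over the reach: 64.70·exp(−kt) = 64.70·0.5798 = 37.51 mg/L.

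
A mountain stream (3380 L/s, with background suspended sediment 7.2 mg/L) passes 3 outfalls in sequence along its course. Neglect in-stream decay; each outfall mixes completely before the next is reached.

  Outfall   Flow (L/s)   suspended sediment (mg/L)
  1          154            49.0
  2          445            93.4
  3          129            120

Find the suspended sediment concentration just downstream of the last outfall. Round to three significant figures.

21.6 mg/L

Below outfall 1: Q → 3534 L/s, C = (3380·7.200 + 154.0·49.00)/3534 = 9.022 mg/L.
Below outfall 2: Q → 3979 L/s, C = (3534·9.022 + 445.0·93.40)/3979 = 18.46 mg/L.
Below outfall 3: Q → 4108 L/s, C = (3979·18.46 + 129.0·120.0)/4108 = 21.65 mg/L.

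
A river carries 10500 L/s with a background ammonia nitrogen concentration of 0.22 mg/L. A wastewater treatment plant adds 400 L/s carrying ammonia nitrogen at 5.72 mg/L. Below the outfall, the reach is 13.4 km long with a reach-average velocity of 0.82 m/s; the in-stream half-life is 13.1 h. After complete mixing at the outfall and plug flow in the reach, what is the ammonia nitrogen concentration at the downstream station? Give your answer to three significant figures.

Mixed concentration C = ΣQC/ΣQ = (10500·0.2200 + 400.0·5.720) / 10900 = 4598/10900 = 0.4218 mg/L.
Travel time t = 13.4·1000 / 0.82 = 16340 s = 4.539 h.
Half-life 13.1 h → k = ln 2 / 13.1 = 0.05291 h⁻¹ = 1.270 d⁻¹.
Applying C = C₀e^(−kt): 0.4218 × 0.7865 = 0.3318 mg/L.

0.332 mg/L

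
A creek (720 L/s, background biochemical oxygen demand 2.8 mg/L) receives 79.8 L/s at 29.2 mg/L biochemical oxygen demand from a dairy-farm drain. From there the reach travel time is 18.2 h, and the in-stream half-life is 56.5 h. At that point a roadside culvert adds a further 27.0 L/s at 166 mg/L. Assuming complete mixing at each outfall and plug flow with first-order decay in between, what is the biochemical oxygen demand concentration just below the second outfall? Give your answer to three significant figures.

9.63 mg/L

Mixed concentration C = ΣQC/ΣQ = (720.0·2.800 + 79.80·29.20) / 799.8 = 4346/799.8 = 5.434 mg/L; combined flow 799.8 L/s.
Half-life 56.5 h → k = ln 2 / 56.5 = 0.01227 h⁻¹ = 0.2944 d⁻¹.
After decay, C = 5.434 × e^(−kt) = 5.434 × 0.7999 = 4.347 mg/L.
Second outfall: C = (799.8·4.347 + 27.00·166.0)/826.8 = 9.626 mg/L.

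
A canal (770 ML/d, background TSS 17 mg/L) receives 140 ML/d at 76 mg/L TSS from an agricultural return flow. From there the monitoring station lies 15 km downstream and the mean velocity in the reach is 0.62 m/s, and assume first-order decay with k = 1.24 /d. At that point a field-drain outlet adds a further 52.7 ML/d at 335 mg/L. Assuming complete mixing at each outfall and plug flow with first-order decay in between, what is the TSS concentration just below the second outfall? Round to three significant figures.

Conservation of mass: C = (770.0·17.00 + 140.0·76.00) / 910.0 = 23730/910.0 = 26.08 mg/L; combined flow 910.0 ML/d.
Travel time t = 15·1000 / 0.62 = 24190 s = 6.720 h.
Applying C = C₀e^(−kt): 26.08 × 0.7066 = 18.43 mg/L.
At the second outfall, C = (910.0·18.43 + 52.70·335.0) / (910.0 + 52.70) = 35.76 mg/L.

35.8 mg/L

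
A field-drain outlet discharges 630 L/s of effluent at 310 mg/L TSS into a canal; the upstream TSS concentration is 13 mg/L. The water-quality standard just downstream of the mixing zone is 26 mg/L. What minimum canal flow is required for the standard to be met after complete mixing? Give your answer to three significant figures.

Set C_mix = 26: (Q·13.00 + 630.0·310.0) / (Q + 630.0) = 26
→ Q = 630.0·(310.0 − 26)/(26 − 13.00) = 13760 L/s.

13800 L/s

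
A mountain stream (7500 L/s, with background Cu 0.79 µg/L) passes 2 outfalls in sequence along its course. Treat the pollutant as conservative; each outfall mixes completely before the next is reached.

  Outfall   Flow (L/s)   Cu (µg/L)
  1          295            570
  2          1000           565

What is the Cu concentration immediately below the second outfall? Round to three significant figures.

84.0 µg/L

After outfall 1: Q = 7500 + 295.0 = 7795 L/s; C = (7500·0.7900 + 295.0·570.0)/7795 = 22.33 µg/L.
After outfall 2: Q = 7795 + 1000 = 8795 L/s; C = (7795·22.33 + 1000·565.0)/8795 = 84.03 µg/L.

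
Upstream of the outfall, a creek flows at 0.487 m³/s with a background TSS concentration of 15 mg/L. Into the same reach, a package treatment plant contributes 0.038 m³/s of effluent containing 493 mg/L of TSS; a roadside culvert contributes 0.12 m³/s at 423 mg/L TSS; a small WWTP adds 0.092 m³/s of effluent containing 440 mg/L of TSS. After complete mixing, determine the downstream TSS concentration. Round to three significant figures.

Conservation of mass: C = (0.4870·15.00 + 0.03800·493.0 + 0.1200·423.0 + 0.09200·440.0) / 0.7370 = 117.3/0.7370 = 159.1 mg/L.

159 mg/L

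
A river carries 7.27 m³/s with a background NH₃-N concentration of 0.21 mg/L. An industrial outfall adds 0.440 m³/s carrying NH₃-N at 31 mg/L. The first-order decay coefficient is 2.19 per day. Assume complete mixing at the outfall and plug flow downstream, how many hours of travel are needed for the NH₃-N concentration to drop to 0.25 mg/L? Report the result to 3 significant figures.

Mass balance: C = (7.270·0.2100 + 0.4400·31.00) / 7.710 = 15.17/7.710 = 1.967 mg/L.
1.967·exp(−k·t) = 0.25 → t = ln(1.967/0.25)/k = 81380 s = 22.61 h.

22.6 h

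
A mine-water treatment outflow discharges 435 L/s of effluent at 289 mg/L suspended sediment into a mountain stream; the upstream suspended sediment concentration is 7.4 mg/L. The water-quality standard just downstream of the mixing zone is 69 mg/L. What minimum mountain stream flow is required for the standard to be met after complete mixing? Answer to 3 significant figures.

1550 L/s

Set C_mix = 69: (Q·7.400 + 435.0·289.0) / (Q + 435.0) = 69
→ Q = 435.0·(289.0 − 69)/(69 − 7.400) = 1554 L/s.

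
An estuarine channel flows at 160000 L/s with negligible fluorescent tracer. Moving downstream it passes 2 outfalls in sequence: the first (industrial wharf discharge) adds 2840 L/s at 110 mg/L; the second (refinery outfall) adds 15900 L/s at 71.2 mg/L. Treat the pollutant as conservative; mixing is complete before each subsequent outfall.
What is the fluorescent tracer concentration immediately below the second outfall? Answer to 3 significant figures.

8.08 mg/L

After outfall 1: Q = 160000 + 2840 = 162800 L/s; C = (160000·0 + 2840·110.0)/162800 = 1.918 mg/L.
After outfall 2: Q = 162800 + 15900 = 178700 L/s; C = (162800·1.918 + 15900·71.20)/178700 = 8.081 mg/L.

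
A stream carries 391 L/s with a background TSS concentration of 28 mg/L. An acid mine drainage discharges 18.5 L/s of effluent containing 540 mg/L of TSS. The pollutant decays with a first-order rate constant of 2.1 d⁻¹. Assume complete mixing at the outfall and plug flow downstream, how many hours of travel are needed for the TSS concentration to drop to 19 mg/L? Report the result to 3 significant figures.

Mixed concentration C = ΣQC/ΣQ = (391.0·28.00 + 18.50·540.0) / 409.5 = 20940/409.5 = 51.13 mg/L.
51.13·exp(−k·t) = 19 → t = ln(51.13/19)/k = 40730 s = 11.31 h.

11.3 h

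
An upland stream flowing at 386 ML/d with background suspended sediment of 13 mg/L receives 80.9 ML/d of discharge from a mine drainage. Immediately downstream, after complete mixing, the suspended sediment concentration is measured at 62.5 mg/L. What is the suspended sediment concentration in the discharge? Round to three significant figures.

299 mg/L

Mass balance: 386.0·13.00 + 80.90·Cₑ = 466.9·62.50
→ Cₑ = (466.9·62.50 − 386.0·13.00) / 80.90 = 298.7 mg/L.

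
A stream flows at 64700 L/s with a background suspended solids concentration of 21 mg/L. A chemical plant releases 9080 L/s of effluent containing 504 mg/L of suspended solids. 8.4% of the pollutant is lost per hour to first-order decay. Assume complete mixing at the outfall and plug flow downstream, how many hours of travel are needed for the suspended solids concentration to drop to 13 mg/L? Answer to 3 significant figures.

Flow-weighted average: C = (64700·21.00 + 9080·504.0) / 73780 = 5935000/73780 = 80.44 mg/L.
8.4%/h lost → k = −ln(1 − 0.084) = 0.08774 h⁻¹.
80.44·exp(−k·t) = 13 → t = ln(80.44/13)/k = 74780 s = 20.77 h.

20.8 h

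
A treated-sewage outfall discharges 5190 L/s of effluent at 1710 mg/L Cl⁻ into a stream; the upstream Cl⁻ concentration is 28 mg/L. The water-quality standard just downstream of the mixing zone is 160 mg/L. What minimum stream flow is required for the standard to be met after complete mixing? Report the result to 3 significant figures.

Set C_mix = 160: (Q·28.00 + 5190·1710) / (Q + 5190) = 160
→ Q = 5190·(1710 − 160)/(160 − 28.00) = 60940 L/s.

60900 L/s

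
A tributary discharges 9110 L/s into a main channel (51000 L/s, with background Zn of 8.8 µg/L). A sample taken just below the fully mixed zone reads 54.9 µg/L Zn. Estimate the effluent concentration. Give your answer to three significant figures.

313 µg/L

Mass balance: 51000·8.800 + 9110·Cₑ = 60110·54.90
→ Cₑ = (60110·54.90 − 51000·8.800) / 9110 = 313.0 µg/L.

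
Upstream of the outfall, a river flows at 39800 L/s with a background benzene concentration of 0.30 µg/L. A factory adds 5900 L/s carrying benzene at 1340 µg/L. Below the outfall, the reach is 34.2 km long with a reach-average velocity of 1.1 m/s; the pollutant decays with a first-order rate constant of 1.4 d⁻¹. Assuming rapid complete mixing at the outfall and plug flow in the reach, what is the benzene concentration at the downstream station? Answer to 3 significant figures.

Flow-weighted average: C = (39800·0.3000 + 5900·1340) / 45700 = 7918000/45700 = 173.3 µg/L.
Travel time t = 34.2·1000 / 1.1 = 31090 s = 8.636 h.
Applying C = C₀e^(−kt): 173.3 × 0.6042 = 104.7 µg/L.

105 µg/L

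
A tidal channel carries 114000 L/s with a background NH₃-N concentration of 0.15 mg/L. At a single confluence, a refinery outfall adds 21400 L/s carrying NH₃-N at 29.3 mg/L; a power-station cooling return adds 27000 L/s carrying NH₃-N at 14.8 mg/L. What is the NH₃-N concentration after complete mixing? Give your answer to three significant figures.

6.43 mg/L

After mixing, C = (114000·0.1500 + 21400·29.30 + 27000·14.80) / 162400 = 1044000/162400 = 6.427 mg/L.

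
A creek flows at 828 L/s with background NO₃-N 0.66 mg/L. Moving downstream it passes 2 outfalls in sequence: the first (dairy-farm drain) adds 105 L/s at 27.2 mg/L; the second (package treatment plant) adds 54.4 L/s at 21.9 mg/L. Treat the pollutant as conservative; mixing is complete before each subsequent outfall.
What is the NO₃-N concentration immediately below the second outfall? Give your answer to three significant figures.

After outfall 1: Q = 828.0 + 105.0 = 933.0 L/s; C = (828.0·0.6600 + 105.0·27.20)/933.0 = 3.647 mg/L.
After outfall 2: Q = 933.0 + 54.40 = 987.4 L/s; C = (933.0·3.647 + 54.40·21.90)/987.4 = 4.652 mg/L.

4.65 mg/L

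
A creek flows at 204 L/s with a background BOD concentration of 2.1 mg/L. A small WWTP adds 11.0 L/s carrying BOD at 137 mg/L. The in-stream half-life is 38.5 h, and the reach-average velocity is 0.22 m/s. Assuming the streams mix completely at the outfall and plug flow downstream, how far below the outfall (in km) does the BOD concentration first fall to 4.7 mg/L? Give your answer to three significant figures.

After mixing, C = (204.0·2.100 + 11.00·137.0) / 215.0 = 1935/215.0 = 9.002 mg/L.
Half-life 38.5 h → k = ln 2 / 38.5 = 0.01800 h⁻¹ = 0.4321 d⁻¹.
Set 9.002·exp(−k·t) = 4.7 → t = ln(9.002/4.7)/k = 129900 s = 36.10 h.
Distance = v·t = 0.22·129900 = 28590 m = 28.59 km.

28.6 km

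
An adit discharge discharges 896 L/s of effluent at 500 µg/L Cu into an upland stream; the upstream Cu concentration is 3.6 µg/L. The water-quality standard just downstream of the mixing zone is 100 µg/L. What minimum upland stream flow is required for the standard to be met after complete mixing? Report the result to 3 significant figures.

3720 L/s

Set C_mix = 100: (Q·3.600 + 896.0·500.0) / (Q + 896.0) = 100
→ Q = 896.0·(500.0 − 100)/(100 − 3.600) = 3718 L/s.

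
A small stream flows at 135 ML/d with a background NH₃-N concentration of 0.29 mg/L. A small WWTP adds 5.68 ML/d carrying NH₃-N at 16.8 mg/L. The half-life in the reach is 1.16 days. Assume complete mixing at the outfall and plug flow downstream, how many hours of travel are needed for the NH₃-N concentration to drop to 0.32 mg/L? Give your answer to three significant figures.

44.0 h

Mass balance: C = (135.0·0.2900 + 5.680·16.80) / 140.7 = 134.6/140.7 = 0.9566 mg/L.
Half-life 1.16 d → k = ln 2 / 1.16 = 0.5975 d⁻¹.
0.9566·exp(−k·t) = 0.32 → t = ln(0.9566/0.32)/k = 158300 s = 43.98 h.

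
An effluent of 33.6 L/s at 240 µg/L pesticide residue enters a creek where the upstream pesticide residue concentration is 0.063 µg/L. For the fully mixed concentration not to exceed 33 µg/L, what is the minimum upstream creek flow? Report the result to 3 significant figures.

Set C_mix = 33: (Q·0.06300 + 33.60·240.0) / (Q + 33.60) = 33
→ Q = 33.60·(240.0 − 33)/(33 − 0.06300) = 211.2 L/s.

211 L/s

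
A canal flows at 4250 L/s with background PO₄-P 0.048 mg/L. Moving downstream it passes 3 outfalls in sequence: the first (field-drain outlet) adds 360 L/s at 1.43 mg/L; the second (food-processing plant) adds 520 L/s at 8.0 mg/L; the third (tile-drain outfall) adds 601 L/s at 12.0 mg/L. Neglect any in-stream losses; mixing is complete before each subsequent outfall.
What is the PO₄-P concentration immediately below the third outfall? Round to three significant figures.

2.11 mg/L

Outfall 1: combined Q = 4610 L/s; C = (4250·0.04800 + 360.0·1.430)/4610 = 0.1559 mg/L.
Outfall 2: combined Q = 5130 L/s; C = (4610·0.1559 + 520.0·8.000)/5130 = 0.9510 mg/L.
Outfall 3: combined Q = 5731 L/s; C = (5130·0.9510 + 601.0·12.00)/5731 = 2.110 mg/L.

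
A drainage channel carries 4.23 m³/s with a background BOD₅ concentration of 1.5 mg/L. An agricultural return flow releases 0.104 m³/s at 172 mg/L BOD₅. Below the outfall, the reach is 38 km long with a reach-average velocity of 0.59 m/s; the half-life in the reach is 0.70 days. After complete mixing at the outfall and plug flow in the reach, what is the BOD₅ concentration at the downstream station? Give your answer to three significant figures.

Flow-weighted average: C = (4.230·1.500 + 0.1040·172.0) / 4.334 = 24.23/4.334 = 5.591 mg/L.
Travel time t = 38·1000 / 0.59 = 64410 s = 17.89 h.
Half-life 0.70 d → k = ln 2 / 0.70 = 0.9902 d⁻¹.
First-order decay: C = 5.591·exp(−k·t) = 5.591·0.4780 = 2.673 mg/L.

2.67 mg/L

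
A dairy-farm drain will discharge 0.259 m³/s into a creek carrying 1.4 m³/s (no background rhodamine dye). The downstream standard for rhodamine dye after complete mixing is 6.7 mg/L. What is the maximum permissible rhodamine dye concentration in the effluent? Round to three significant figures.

42.9 mg/L

At the limit, (Qr·Cr + Qe·Cₑ)/(Qr + Qe) = 6.7:
Cₑ = (1.659·6.7 − 1.400·0) / 0.2590 = 42.92 mg/L.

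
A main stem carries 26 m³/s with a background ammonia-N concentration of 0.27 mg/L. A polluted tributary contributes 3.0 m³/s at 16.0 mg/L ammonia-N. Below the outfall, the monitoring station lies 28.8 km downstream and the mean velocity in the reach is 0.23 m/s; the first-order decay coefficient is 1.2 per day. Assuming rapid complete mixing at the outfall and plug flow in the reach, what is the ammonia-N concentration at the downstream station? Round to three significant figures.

0.333 mg/L

Conservation of mass: C = (26.00·0.2700 + 3.000·16.00) / 29.00 = 55.02/29.00 = 1.897 mg/L.
Travel time t = 28.8·1000 / 0.23 = 125200 s = 34.78 h.
After decay, C = 1.897 × e^(−kt) = 1.897 × 0.1757 = 0.3333 mg/L.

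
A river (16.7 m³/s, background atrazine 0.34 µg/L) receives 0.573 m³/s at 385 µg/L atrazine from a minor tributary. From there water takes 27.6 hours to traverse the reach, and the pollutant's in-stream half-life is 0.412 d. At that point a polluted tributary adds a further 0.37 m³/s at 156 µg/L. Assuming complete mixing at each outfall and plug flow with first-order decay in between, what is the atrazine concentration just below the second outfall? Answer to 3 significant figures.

5.12 µg/L

Mass balance: C = (16.70·0.3400 + 0.5730·385.0) / 17.27 = 226.3/17.27 = 13.10 µg/L; combined flow 17.27 m³/s.
Half-life 0.412 d → k = ln 2 / 0.412 = 1.682 d⁻¹.
After decay, C = 13.10 × e^(−kt) = 13.10 × 0.1445 = 1.892 µg/L.
At the second outfall, C = (17.27·1.892 + 0.3700·156.0) / (17.27 + 0.3700) = 5.124 µg/L.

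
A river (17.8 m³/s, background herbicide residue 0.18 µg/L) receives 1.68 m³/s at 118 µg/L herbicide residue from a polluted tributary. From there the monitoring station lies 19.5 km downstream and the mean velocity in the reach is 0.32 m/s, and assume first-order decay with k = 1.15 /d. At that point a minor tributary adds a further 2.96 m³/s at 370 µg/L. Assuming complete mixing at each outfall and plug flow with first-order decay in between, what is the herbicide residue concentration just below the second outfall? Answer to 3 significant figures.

Flow-weighted average: C = (17.80·0.1800 + 1.680·118.0) / 19.48 = 201.4/19.48 = 10.34 µg/L; combined flow 19.48 m³/s.
Travel time t = 19.5·1000 / 0.32 = 60940 s = 16.93 h.
Applying C = C₀e^(−kt): 10.34 × 0.4444 = 4.595 µg/L.
Second outfall: C = (19.48·4.595 + 2.960·370.0)/22.44 = 52.79 µg/L.

52.8 µg/L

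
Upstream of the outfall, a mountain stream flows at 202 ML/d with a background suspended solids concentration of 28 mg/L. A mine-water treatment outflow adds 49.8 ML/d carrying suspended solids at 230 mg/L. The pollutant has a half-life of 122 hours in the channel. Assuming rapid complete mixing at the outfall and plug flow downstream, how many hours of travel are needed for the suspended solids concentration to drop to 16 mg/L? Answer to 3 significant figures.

255 h

Flow-weighted average: C = (202.0·28.00 + 49.80·230.0) / 251.8 = 17110/251.8 = 67.95 mg/L.
Half-life 122 h → k = ln 2 / 122 = 0.005682 h⁻¹ = 0.1364 d⁻¹.
67.95·exp(−k·t) = 16 → t = ln(67.95/16)/k = 916400 s = 254.5 h.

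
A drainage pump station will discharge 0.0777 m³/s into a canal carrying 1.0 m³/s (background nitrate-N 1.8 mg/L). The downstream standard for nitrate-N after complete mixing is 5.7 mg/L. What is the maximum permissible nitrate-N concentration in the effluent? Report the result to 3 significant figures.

55.9 mg/L

At the limit, (Qr·Cr + Qe·Cₑ)/(Qr + Qe) = 5.7:
Cₑ = (1.078·5.7 − 1.000·1.800) / 0.07770 = 55.89 mg/L.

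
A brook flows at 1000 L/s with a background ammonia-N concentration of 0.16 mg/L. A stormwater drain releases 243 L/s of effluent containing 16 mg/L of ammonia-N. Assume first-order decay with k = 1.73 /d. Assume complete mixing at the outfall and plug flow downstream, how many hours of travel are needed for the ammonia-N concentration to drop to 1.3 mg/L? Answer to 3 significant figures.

12.7 h

After mixing, C = (1000·0.1600 + 243.0·16.00) / 1243 = 4048/1243 = 3.257 mg/L.
3.257·exp(−k·t) = 1.3 → t = ln(3.257/1.3)/k = 45860 s = 12.74 h.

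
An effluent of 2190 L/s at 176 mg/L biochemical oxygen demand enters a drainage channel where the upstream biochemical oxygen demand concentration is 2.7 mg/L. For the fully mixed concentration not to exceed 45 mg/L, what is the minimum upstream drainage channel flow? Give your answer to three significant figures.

6780 L/s

Set C_mix = 45: (Q·2.700 + 2190·176.0) / (Q + 2190) = 45
→ Q = 2190·(176.0 − 45)/(45 − 2.700) = 6782 L/s.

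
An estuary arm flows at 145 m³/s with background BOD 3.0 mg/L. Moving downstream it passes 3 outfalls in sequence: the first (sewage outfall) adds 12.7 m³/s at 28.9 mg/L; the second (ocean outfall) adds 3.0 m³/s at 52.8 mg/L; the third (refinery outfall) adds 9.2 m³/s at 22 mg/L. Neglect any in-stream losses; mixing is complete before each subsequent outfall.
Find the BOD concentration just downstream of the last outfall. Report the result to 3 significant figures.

6.84 mg/L

Outfall 1: combined Q = 157.7 m³/s; C = (145.0·3.000 + 12.70·28.90)/157.7 = 5.086 mg/L.
Outfall 2: combined Q = 160.7 m³/s; C = (157.7·5.086 + 3.000·52.80)/160.7 = 5.977 mg/L.
Outfall 3: combined Q = 169.9 m³/s; C = (160.7·5.977 + 9.200·22.00)/169.9 = 6.844 mg/L.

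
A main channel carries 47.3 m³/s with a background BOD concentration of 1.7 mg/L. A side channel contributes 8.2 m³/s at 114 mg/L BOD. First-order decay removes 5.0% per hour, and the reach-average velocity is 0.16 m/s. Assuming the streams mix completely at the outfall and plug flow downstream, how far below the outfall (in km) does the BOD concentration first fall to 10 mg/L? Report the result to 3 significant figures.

After mixing, C = (47.30·1.700 + 8.200·114.0) / 55.50 = 1015/55.50 = 18.29 mg/L.
5.0%/h lost → k = −ln(1 − 0.05) = 0.05129 h⁻¹.
Set 18.29·exp(−k·t) = 10 → t = ln(18.29/10)/k = 42380 s = 11.77 h.
Distance = v·t = 0.16·42380 = 6781 m = 6.781 km.

6.78 km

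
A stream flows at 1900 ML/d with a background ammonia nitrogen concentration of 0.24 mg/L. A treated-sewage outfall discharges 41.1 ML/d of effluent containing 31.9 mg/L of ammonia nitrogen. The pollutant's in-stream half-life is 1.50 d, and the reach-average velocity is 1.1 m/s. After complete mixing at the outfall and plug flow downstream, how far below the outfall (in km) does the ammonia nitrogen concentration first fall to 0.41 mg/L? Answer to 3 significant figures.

Mass balance: C = (1900·0.2400 + 41.10·31.90) / 1941 = 1767/1941 = 0.9104 mg/L.
Half-life 1.50 d → k = ln 2 / 1.50 = 0.4621 d⁻¹.
Set 0.9104·exp(−k·t) = 0.41 → t = ln(0.9104/0.41)/k = 149100 s = 41.43 h.
Distance = v·t = 1.1·149100 = 164100 m = 164.1 km.

164 km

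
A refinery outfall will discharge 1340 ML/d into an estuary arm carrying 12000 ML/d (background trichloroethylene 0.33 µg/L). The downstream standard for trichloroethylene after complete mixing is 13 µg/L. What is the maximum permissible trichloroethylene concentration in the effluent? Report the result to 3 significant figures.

126 µg/L

At the limit, (Qr·Cr + Qe·Cₑ)/(Qr + Qe) = 13:
Cₑ = (13340·13 − 12000·0.3300) / 1340 = 126.5 µg/L.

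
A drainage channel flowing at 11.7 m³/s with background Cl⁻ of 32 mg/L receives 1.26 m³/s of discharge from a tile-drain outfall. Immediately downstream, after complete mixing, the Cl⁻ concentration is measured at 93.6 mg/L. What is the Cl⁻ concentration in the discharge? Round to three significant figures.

666 mg/L

Mass balance: 11.70·32.00 + 1.260·Cₑ = 12.96·93.60
→ Cₑ = (12.96·93.60 − 11.70·32.00) / 1.260 = 665.6 mg/L.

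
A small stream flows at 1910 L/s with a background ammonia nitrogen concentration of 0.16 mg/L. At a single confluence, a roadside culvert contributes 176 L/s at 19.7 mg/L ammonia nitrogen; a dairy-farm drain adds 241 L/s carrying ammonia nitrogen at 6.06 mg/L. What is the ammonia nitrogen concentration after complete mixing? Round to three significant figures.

2.25 mg/L

After mixing, C = (1910·0.1600 + 176.0·19.70 + 241.0·6.060) / 2327 = 5233/2327 = 2.249 mg/L.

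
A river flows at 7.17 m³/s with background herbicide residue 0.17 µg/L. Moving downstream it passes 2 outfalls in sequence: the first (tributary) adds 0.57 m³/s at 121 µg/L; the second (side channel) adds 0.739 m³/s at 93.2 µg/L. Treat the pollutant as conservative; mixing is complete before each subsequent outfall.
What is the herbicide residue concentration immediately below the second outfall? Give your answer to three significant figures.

16.4 µg/L

Outfall 1: combined Q = 7.740 m³/s; C = (7.170·0.1700 + 0.5700·121.0)/7.740 = 9.068 µg/L.
Outfall 2: combined Q = 8.479 m³/s; C = (7.740·9.068 + 0.7390·93.20)/8.479 = 16.40 µg/L.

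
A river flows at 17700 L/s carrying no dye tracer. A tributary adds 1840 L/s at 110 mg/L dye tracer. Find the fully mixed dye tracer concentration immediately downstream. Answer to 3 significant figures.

Mass balance: C = (17700·0 + 1840·110.0) / 19540 = 202400/19540 = 10.36 mg/L.

10.4 mg/L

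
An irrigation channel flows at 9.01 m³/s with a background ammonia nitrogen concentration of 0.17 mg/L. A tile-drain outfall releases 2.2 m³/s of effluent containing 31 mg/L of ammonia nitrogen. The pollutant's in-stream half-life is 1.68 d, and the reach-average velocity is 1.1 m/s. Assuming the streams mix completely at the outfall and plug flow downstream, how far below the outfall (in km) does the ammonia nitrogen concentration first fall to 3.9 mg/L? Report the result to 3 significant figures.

Flow-weighted average: C = (9.010·0.1700 + 2.200·31.00) / 11.21 = 69.73/11.21 = 6.220 mg/L.
Half-life 1.68 d → k = ln 2 / 1.68 = 0.4126 d⁻¹.
Set 6.220·exp(−k·t) = 3.9 → t = ln(6.220/3.9)/k = 97770 s = 27.16 h.
Distance = v·t = 1.1·97770 = 107500 m = 107.5 km.

108 km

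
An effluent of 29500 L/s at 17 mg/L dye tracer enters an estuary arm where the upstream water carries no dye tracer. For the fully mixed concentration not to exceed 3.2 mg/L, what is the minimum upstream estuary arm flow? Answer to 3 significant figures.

127000 L/s

Set C_mix = 3.2: (Q·0 + 29500·17.00) / (Q + 29500) = 3.2
→ Q = 29500·(17.00 − 3.2)/(3.2 − 0) = 127200 L/s.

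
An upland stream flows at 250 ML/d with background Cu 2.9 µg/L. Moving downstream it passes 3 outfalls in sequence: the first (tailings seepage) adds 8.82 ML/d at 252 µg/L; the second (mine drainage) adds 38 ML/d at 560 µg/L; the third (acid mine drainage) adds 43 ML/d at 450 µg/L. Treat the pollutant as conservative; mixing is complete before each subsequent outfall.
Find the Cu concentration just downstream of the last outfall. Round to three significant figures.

Outfall 1: combined Q = 258.8 ML/d; C = (250.0·2.900 + 8.820·252.0)/258.8 = 11.39 µg/L.
Outfall 2: combined Q = 296.8 ML/d; C = (258.8·11.39 + 38.00·560.0)/296.8 = 81.62 µg/L.
Outfall 3: combined Q = 339.8 ML/d; C = (296.8·81.62 + 43.00·450.0)/339.8 = 128.2 µg/L.

128 µg/L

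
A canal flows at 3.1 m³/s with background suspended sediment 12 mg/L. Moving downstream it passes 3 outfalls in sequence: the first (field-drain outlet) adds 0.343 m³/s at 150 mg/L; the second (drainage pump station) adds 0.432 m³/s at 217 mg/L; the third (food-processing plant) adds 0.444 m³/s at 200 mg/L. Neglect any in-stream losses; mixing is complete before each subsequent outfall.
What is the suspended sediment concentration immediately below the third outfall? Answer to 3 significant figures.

Outfall 1: combined Q = 3.443 m³/s; C = (3.100·12.00 + 0.3430·150.0)/3.443 = 25.75 mg/L.
Outfall 2: combined Q = 3.875 m³/s; C = (3.443·25.75 + 0.4320·217.0)/3.875 = 47.07 mg/L.
Outfall 3: combined Q = 4.319 m³/s; C = (3.875·47.07 + 0.4440·200.0)/4.319 = 62.79 mg/L.

62.8 mg/L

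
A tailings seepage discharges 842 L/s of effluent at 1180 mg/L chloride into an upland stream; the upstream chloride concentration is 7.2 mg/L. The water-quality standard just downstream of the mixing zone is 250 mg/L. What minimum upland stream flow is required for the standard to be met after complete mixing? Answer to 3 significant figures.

3230 L/s

Set C_mix = 250: (Q·7.200 + 842.0·1180) / (Q + 842.0) = 250
→ Q = 842.0·(1180 − 250)/(250 − 7.200) = 3225 L/s.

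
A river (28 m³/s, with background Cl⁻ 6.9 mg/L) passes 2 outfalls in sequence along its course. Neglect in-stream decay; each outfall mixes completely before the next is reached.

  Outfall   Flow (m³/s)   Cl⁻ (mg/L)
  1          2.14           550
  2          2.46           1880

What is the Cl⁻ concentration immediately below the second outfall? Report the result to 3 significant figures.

Outfall 1: combined Q = 30.14 m³/s; C = (28.00·6.900 + 2.140·550.0)/30.14 = 45.46 mg/L.
Outfall 2: combined Q = 32.60 m³/s; C = (30.14·45.46 + 2.460·1880)/32.60 = 183.9 mg/L.

184 mg/L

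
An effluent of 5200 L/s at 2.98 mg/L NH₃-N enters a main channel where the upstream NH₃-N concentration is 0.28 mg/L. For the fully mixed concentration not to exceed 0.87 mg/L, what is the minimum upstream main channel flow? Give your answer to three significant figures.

18600 L/s

Set C_mix = 0.87: (Q·0.2800 + 5200·2.980) / (Q + 5200) = 0.87
→ Q = 5200·(2.980 − 0.87)/(0.87 − 0.2800) = 18600 L/s.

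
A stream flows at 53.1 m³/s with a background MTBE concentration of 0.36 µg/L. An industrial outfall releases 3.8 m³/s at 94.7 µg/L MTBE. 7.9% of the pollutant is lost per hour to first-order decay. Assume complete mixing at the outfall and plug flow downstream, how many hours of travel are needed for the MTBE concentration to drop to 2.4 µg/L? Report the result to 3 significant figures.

Mass balance: C = (53.10·0.3600 + 3.800·94.70) / 56.90 = 379.0/56.90 = 6.660 µg/L.
7.9%/h lost → k = −ln(1 − 0.079) = 0.08230 h⁻¹.
6.660·exp(−k·t) = 2.4 → t = ln(6.660/2.4)/k = 44650 s = 12.40 h.

12.4 h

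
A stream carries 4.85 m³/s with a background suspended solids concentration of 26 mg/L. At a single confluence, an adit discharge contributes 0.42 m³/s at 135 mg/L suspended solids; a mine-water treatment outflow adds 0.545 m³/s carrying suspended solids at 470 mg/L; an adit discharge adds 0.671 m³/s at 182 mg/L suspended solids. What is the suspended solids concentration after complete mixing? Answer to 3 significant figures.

86.5 mg/L

Mixed concentration C = ΣQC/ΣQ = (4.850·26.00 + 0.4200·135.0 + 0.5450·470.0 + 0.6710·182.0) / 6.486 = 561.1/6.486 = 86.51 mg/L.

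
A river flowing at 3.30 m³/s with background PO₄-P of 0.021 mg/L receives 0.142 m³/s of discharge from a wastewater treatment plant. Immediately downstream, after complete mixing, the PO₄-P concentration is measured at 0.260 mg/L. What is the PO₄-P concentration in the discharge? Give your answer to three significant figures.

5.81 mg/L

Mass balance: 3.300·0.02100 + 0.1420·Cₑ = 3.442·0.2600
→ Cₑ = (3.442·0.2600 − 3.300·0.02100) / 0.1420 = 5.814 mg/L.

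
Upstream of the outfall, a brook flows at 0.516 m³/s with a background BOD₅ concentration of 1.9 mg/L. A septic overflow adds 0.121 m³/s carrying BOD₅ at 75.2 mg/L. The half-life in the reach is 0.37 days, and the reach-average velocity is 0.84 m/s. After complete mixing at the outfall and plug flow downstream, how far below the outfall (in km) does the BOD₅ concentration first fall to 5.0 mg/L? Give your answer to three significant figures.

44.6 km

Mixed concentration C = ΣQC/ΣQ = (0.5160·1.900 + 0.1210·75.20) / 0.6370 = 10.08/0.6370 = 15.82 mg/L.
Half-life 0.37 d → k = ln 2 / 0.37 = 1.873 d⁻¹.
Set 15.82·exp(−k·t) = 5.0 → t = ln(15.82/5.0)/k = 53130 s = 14.76 h.
Distance = v·t = 0.84·53130 = 44630 m = 44.63 km.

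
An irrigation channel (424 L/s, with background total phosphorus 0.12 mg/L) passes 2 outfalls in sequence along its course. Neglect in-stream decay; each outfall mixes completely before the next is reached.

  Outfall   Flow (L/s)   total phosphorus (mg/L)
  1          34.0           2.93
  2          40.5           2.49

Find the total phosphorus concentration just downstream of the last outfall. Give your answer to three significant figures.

After outfall 1: Q = 424.0 + 34.00 = 458.0 L/s; C = (424.0·0.1200 + 34.00·2.930)/458.0 = 0.3286 mg/L.
After outfall 2: Q = 458.0 + 40.50 = 498.5 L/s; C = (458.0·0.3286 + 40.50·2.490)/498.5 = 0.5042 mg/L.

0.504 mg/L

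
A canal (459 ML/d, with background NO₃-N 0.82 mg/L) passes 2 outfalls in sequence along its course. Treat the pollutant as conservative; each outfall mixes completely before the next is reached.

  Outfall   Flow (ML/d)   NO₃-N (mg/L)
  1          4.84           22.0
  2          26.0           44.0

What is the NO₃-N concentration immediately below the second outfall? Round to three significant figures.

3.32 mg/L

Outfall 1: combined Q = 463.8 ML/d; C = (459.0·0.8200 + 4.840·22.00)/463.8 = 1.041 mg/L.
Outfall 2: combined Q = 489.8 ML/d; C = (463.8·1.041 + 26.00·44.00)/489.8 = 3.321 mg/L.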